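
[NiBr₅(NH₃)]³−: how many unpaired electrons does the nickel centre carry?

2

Summing ligand charges against the −3 overall charge gives an oxidation state of +2 for nickel.
Group 10 minus oxidation state 2 gives a d⁸ configuration.
In an octahedral field the d⁸ configuration is t₂g⁶e_g² (only one arrangement possible), giving 2 unpaired electrons.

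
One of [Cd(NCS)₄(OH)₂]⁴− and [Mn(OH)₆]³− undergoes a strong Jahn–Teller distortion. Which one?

[Cd(NCS)₄(OH)₂]⁴−: Each isothiocyanate is −1; each hydroxide is −1; balancing the −4 overall charge requires Cd(II). Cd sits in group 12, so the d-electron count is 12 − 2 = 10. The d¹⁰ configuration leaves the e_g set evenly filled (or empty) — no strong Jahn–Teller driving force.
[Mn(OH)₆]³−: Each hydroxide is −1; balancing the −3 overall charge requires Mn(III). Group 7 minus oxidation state 3 gives a d⁴ configuration. Hydroxide is a weak-field ligand for a first-row metal, so the complex is high-spin. The t₂g³e_g¹ (high-spin) configuration has an unevenly filled e_g set; the Jahn–Teller theorem predicts a tetragonal distortion (typically axial elongation) to lift the degeneracy.

[Mn(OH)₆]³−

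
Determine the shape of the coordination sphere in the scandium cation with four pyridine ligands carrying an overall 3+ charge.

Summing ligand charges against the +3 overall charge gives an oxidation state of +3 for scandium.
Group 3 minus oxidation state 3 gives a d⁰ configuration.
With 4 monodentate ligands the coordination number is 4.
A d⁰ ion has no crystal-field stabilisation preference between square planar and tetrahedral, so four ligands adopt the sterically favoured tetrahedral geometry.

tetrahedral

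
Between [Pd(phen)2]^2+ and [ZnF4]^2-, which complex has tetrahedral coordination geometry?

For [Pd(phen)2]^2+: 1,10-phenanthroline is neutral; balancing the +2 overall charge requires Pd(II). Pd sits in group 10, so the d-electron count is 10 − 2 = 8. A 4d d⁸ ion has a large crystal-field splitting; square planar leaves the high-energy d_{x²−y²} orbital empty and maximises CFSE. → square planar.
For [ZnF4]^2-: Summing ligand charges against the −2 overall charge gives an oxidation state of +2 for zinc. Zinc is a group-12 element; Zn(II) is therefore d¹⁰. A d¹⁰ ion has no crystal-field stabilisation preference between square planar and tetrahedral, so four ligands adopt the sterically favoured tetrahedral geometry. → tetrahedral.

[ZnF4]^2-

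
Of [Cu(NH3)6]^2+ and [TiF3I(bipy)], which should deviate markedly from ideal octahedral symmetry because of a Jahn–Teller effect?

[Cu(NH3)6]^2+

[Cu(NH3)6]^2+: Ligand charges: ammonia is neutral. With an overall charge of +2 the copper centre must be in the +2 oxidation state. Cu sits in group 11, so the d-electron count is 11 − 2 = 9. The t₂g⁶e_g³ configuration has an unevenly filled e_g set; the Jahn–Teller theorem predicts a tetragonal distortion (typically axial elongation) to lift the degeneracy.
[TiF3I(bipy)]: Ligand charges: each fluoride is −1; each iodide is −1; 2,2′-bipyridine is neutral. With an overall charge of 0 the titanium centre must be in the +4 oxidation state. Ti sits in group 4, so the d-electron count is 4 − 4 = 0. The d⁰ configuration leaves the e_g set evenly filled (or empty) — no strong Jahn–Teller driving force.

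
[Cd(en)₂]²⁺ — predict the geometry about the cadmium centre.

Ethylenediamine is neutral; balancing the +2 overall charge requires Cd(II).
Cd sits in group 12, so the d-electron count is 12 − 2 = 10.
Counting donor atoms: 2×ethylenediamine (bidentate) → 4 donors. Coordination number = 4.
A d¹⁰ ion has no crystal-field stabilisation preference between square planar and tetrahedral, so four ligands adopt the sterically favoured tetrahedral geometry.

tetrahedral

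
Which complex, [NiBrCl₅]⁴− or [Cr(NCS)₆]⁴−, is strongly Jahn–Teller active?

[Cr(NCS)₆]⁴−

[NiBrCl₅]⁴−: Ligand charges: each bromide is −1; each chloride is −1. With an overall charge of −4 the nickel centre must be in the +2 oxidation state. Group 10 minus oxidation state 2 gives a d⁸ configuration. The d⁸ configuration leaves the e_g set evenly filled (or empty) — no strong Jahn–Teller driving force.
[Cr(NCS)₆]⁴−: Each isothiocyanate is −1; balancing the −4 overall charge requires Cr(II). Cr sits in group 6, so the d-electron count is 6 − 2 = 4. Isothiocyanate is a weak-field ligand for a first-row metal, so the complex is high-spin. The t₂g³e_g¹ (high-spin) configuration has an unevenly filled e_g set; the Jahn–Teller theorem predicts a tetragonal distortion (typically axial elongation) to lift the degeneracy.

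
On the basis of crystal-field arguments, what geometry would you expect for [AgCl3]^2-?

Each chloride is −1; balancing the −2 overall charge requires Ag(I).
Silver is a group-11 element; Ag(I) is therefore d¹⁰.
With 3 monodentate ligands the coordination number is 3.
Three ligands around a d¹⁰ centre minimise repulsion in a trigonal-planar arrangement.

trigonal planar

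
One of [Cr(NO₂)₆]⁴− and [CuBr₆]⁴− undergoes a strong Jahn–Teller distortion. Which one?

[Cr(NO₂)₆]⁴−: Each nitro (N-bound nitrite) is −1; balancing the −4 overall charge requires Cr(II). Chromium is a group-6 element; Cr(II) is therefore d⁴. Nitro (N-bound nitrite) is a strong-field ligand (high in the spectrochemical series) for a first-row metal, so the complex is low-spin. The d⁴ configuration leaves the e_g set evenly filled (or empty) — no strong Jahn–Teller driving force.
[CuBr₆]⁴−: Summing ligand charges against the −4 overall charge gives an oxidation state of +2 for copper. Cu sits in group 11, so the d-electron count is 11 − 2 = 9. The t₂g⁶e_g³ configuration has an unevenly filled e_g set; the Jahn–Teller theorem predicts a tetragonal distortion (typically axial elongation) to lift the degeneracy.

[CuBr₆]⁴−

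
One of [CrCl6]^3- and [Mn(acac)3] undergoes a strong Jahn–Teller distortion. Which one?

[Mn(acac)3]

[CrCl6]^3-: Ligand charges: each chloride is −1. With an overall charge of −3 the chromium centre must be in the +3 oxidation state. Group 6 minus oxidation state 3 gives a d³ configuration. The d³ configuration leaves the e_g set evenly filled (or empty) — no strong Jahn–Teller driving force.
[Mn(acac)3]: Ligand charges: each acetylacetonate is −1. With an overall charge of 0 the manganese centre must be in the +3 oxidation state. Manganese is a group-7 element; Mn(III) is therefore d⁴. Acetylacetonate is a weak-field ligand for a first-row metal, so the complex is high-spin. The t₂g³e_g¹ (high-spin) configuration has an unevenly filled e_g set; the Jahn–Teller theorem predicts a tetragonal distortion (typically axial elongation) to lift the degeneracy.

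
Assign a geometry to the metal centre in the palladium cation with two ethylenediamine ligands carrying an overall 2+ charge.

square planar

Ethylenediamine is neutral; balancing the +2 overall charge requires Pd(II).
Palladium is a group-10 element; Pd(II) is therefore d⁸.
Counting donor atoms: 2×ethylenediamine (bidentate) → 4 donors. Coordination number = 4.
A 4d d⁸ ion has a large crystal-field splitting; square planar leaves the high-energy d_{x²−y²} orbital empty and maximises CFSE.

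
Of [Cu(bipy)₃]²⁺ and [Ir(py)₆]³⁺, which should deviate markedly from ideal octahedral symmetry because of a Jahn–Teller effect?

[Cu(bipy)₃]²⁺

[Cu(bipy)₃]²⁺: Summing ligand charges against the +2 overall charge gives an oxidation state of +2 for copper. Group 11 minus oxidation state 2 gives a d⁹ configuration. The t₂g⁶e_g³ configuration has an unevenly filled e_g set; the Jahn–Teller theorem predicts a tetragonal distortion (typically axial elongation) to lift the degeneracy.
[Ir(py)₆]³⁺: Summing ligand charges against the +3 overall charge gives an oxidation state of +3 for iridium. Group 9 minus oxidation state 3 gives a d⁶ configuration. A 5d ion has a large Δₒ and is invariably low-spin. The d⁶ configuration leaves the e_g set evenly filled (or empty) — no strong Jahn–Teller driving force.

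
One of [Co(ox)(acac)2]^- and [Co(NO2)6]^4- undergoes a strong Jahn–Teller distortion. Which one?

[Co(NO2)6]^4-

[Co(ox)(acac)2]^-: Summing ligand charges against the −1 overall charge gives an oxidation state of +3 for cobalt. Co sits in group 9, so the d-electron count is 9 − 3 = 6. Co(III) has an exceptionally large octahedral splitting and is low-spin with essentially every ligand except fluoride. The d⁶ configuration leaves the e_g set evenly filled (or empty) — no strong Jahn–Teller driving force.
[Co(NO2)6]^4-: Summing ligand charges against the −4 overall charge gives an oxidation state of +2 for cobalt. Group 9 minus oxidation state 2 gives a d⁷ configuration. Nitro (N-bound nitrite) is a strong-field ligand (high in the spectrochemical series) for a first-row metal, so the complex is low-spin. The t₂g⁶e_g¹ (low-spin) configuration has an unevenly filled e_g set; the Jahn–Teller theorem predicts a tetragonal distortion (typically axial elongation) to lift the degeneracy.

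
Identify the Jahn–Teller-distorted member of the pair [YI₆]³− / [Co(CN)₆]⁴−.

[Co(CN)₆]⁴−

[YI₆]³−: Ligand charges: each iodide is −1. With an overall charge of −3 the yttrium centre must be in the +3 oxidation state. Yttrium is a group-3 element; Y(III) is therefore d⁰. The d⁰ configuration leaves the e_g set evenly filled (or empty) — no strong Jahn–Teller driving force.
[Co(CN)₆]⁴−: Each cyanide is −1; balancing the −4 overall charge requires Co(II). Group 9 minus oxidation state 2 gives a d⁷ configuration. Cyanide is a strong-field ligand (high in the spectrochemical series) for a first-row metal, so the complex is low-spin. The t₂g⁶e_g¹ (low-spin) configuration has an unevenly filled e_g set; the Jahn–Teller theorem predicts a tetragonal distortion (typically axial elongation) to lift the degeneracy.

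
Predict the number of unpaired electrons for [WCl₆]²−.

2 unpaired electrons

Summing ligand charges against the −2 overall charge gives an oxidation state of +4 for tungsten.
Group 6 minus oxidation state 4 gives a d² configuration.
In an octahedral field the d² configuration is t₂g²e_g⁰ (only one arrangement possible), giving 2 unpaired electrons.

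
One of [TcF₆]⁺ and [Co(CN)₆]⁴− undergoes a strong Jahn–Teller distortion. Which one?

[Co(CN)₆]⁴−

[TcF₆]⁺: Summing ligand charges against the +1 overall charge gives an oxidation state of +7 for technetium. Tc sits in group 7, so the d-electron count is 7 − 7 = 0. The d⁰ configuration leaves the e_g set evenly filled (or empty) — no strong Jahn–Teller driving force.
[Co(CN)₆]⁴−: Summing ligand charges against the −4 overall charge gives an oxidation state of +2 for cobalt. Cobalt is a group-9 element; Co(II) is therefore d⁷. Cyanide is a strong-field ligand (high in the spectrochemical series) for a first-row metal, so the complex is low-spin. The t₂g⁶e_g¹ (low-spin) configuration has an unevenly filled e_g set; the Jahn–Teller theorem predicts a tetragonal distortion (typically axial elongation) to lift the degeneracy.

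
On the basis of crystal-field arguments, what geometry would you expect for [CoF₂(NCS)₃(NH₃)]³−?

Each fluoride is −1; each isothiocyanate is −1; ammonia is neutral; balancing the −3 overall charge requires Co(II).
Co sits in group 9, so the d-electron count is 9 − 2 = 7.
Coordination number: 6.
Six donors around a single metal centre give an octahedral coordination sphere.

octahedral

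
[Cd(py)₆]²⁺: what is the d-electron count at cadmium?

d¹⁰

Pyridine is neutral; balancing the +2 overall charge requires Cd(II).
Cd sits in group 12, so the d-electron count is 12 − 2 = 10.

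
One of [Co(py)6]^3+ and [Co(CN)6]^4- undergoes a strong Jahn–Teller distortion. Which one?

[Co(CN)6]^4-

[Co(py)6]^3+: Ligand charges: pyridine is neutral. With an overall charge of +3 the cobalt centre must be in the +3 oxidation state. Group 9 minus oxidation state 3 gives a d⁶ configuration. Co(III) has an exceptionally large octahedral splitting and is low-spin with essentially every ligand except fluoride. The d⁶ configuration leaves the e_g set evenly filled (or empty) — no strong Jahn–Teller driving force.
[Co(CN)6]^4-: Summing ligand charges against the −4 overall charge gives an oxidation state of +2 for cobalt. Group 9 minus oxidation state 2 gives a d⁷ configuration. Cyanide is a strong-field ligand (high in the spectrochemical series) for a first-row metal, so the complex is low-spin. The t₂g⁶e_g¹ (low-spin) configuration has an unevenly filled e_g set; the Jahn–Teller theorem predicts a tetragonal distortion (typically axial elongation) to lift the degeneracy.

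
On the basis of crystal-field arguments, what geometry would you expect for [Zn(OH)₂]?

linear

Summing ligand charges against the 0 overall charge gives an oxidation state of +2 for zinc.
Zinc is a group-12 element; Zn(II) is therefore d¹⁰.
With 2 monodentate ligands the coordination number is 2.
A d¹⁰ ion with only two ligands adopts a linear arrangement (sp hybridisation; no CFSE preference).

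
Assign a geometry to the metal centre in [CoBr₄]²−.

Summing ligand charges against the −2 overall charge gives an oxidation state of +2 for cobalt.
Cobalt is a group-9 element; Co(II) is therefore d⁷.
Coordination number: 4.
Bromide is a weak-field ligand.
For a high-spin 3d d⁷ ion with weak-field ligands the small Δₜ gives little square-planar CFSE advantage, so four ligands adopt the sterically favoured tetrahedral geometry.

tetrahedral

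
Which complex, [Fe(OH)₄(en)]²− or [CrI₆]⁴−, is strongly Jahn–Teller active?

[CrI₆]⁴−

[Fe(OH)₄(en)]²−: Summing ligand charges against the −2 overall charge gives an oxidation state of +2 for iron. Iron is a group-8 element; Fe(II) is therefore d⁶. Hydroxide is a weak-field ligand for a first-row metal, so the complex is high-spin. The d⁶ configuration leaves the e_g set evenly filled (or empty) — no strong Jahn–Teller driving force.
[CrI₆]⁴−: Ligand charges: each iodide is −1. With an overall charge of −4 the chromium centre must be in the +2 oxidation state. Cr sits in group 6, so the d-electron count is 6 − 2 = 4. Iodide is a weak-field ligand for a first-row metal, so the complex is high-spin. The t₂g³e_g¹ (high-spin) configuration has an unevenly filled e_g set; the Jahn–Teller theorem predicts a tetragonal distortion (typically axial elongation) to lift the degeneracy.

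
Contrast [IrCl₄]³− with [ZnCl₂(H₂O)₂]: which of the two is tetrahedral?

For [IrCl₄]³−: Ligand charges: each chloride is −1. With an overall charge of −3 the iridium centre must be in the +1 oxidation state. Group 9 minus oxidation state 1 gives a d⁸ configuration. A 5d d⁸ ion has a large crystal-field splitting; square planar leaves the high-energy d_{x²−y²} orbital empty and maximises CFSE. → square planar.
For [ZnCl₂(H₂O)₂]: Summing ligand charges against the 0 overall charge gives an oxidation state of +2 for zinc. Zinc is a group-12 element; Zn(II) is therefore d¹⁰. A d¹⁰ ion has no crystal-field stabilisation preference between square planar and tetrahedral, so four ligands adopt the sterically favoured tetrahedral geometry. → tetrahedral.

[ZnCl₂(H₂O)₂]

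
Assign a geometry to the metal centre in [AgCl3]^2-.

Summing ligand charges against the −2 overall charge gives an oxidation state of +1 for silver.
Silver is a group-11 element; Ag(I) is therefore d¹⁰.
With 3 monodentate ligands the coordination number is 3.
Three ligands around a d¹⁰ centre minimise repulsion in a trigonal-planar arrangement.

trigonal planar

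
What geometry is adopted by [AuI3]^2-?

Each iodide is −1; balancing the −2 overall charge requires Au(I).
Au sits in group 11, so the d-electron count is 11 − 1 = 10.
Coordination number: 3.
Three ligands around a d¹⁰ centre minimise repulsion in a trigonal-planar arrangement.

trigonal planar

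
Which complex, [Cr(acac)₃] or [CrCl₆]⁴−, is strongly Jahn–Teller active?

[CrCl₆]⁴−

[Cr(acac)₃]: Each acetylacetonate is −1; balancing the 0 overall charge requires Cr(III). Chromium is a group-6 element; Cr(III) is therefore d³. The d³ configuration leaves the e_g set evenly filled (or empty) — no strong Jahn–Teller driving force.
[CrCl₆]⁴−: Ligand charges: each chloride is −1. With an overall charge of −4 the chromium centre must be in the +2 oxidation state. Group 6 minus oxidation state 2 gives a d⁴ configuration. Chloride is a weak-field ligand for a first-row metal, so the complex is high-spin. The t₂g³e_g¹ (high-spin) configuration has an unevenly filled e_g set; the Jahn–Teller theorem predicts a tetragonal distortion (typically axial elongation) to lift the degeneracy.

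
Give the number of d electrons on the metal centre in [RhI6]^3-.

Each iodide is −1; balancing the −3 overall charge requires Rh(III).
Rh sits in group 9, so the d-electron count is 9 − 3 = 6.

d⁶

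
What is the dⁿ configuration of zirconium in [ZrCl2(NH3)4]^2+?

Each chloride is −1; ammonia is neutral; balancing the +2 overall charge requires Zr(IV).
Zirconium is a group-4 element; Zr(IV) is therefore d⁰.

d⁰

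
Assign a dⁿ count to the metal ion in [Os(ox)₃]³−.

Ligand charges: each oxalate is −2. With an overall charge of −3 the osmium centre must be in the +3 oxidation state.
Group 8 minus oxidation state 3 gives a d⁵ configuration.

d5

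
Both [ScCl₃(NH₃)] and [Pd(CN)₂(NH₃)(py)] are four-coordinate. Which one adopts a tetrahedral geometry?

For [ScCl₃(NH₃)]: Each chloride is −1; ammonia is neutral; balancing the 0 overall charge requires Sc(III). Sc sits in group 3, so the d-electron count is 3 − 3 = 0. A d⁰ ion has no crystal-field stabilisation preference between square planar and tetrahedral, so four ligands adopt the sterically favoured tetrahedral geometry. → tetrahedral.
For [Pd(CN)₂(NH₃)(py)]: Each cyanide is −1; ammonia is neutral; pyridine is neutral; balancing the 0 overall charge requires Pd(II). Palladium is a group-10 element; Pd(II) is therefore d⁸. A 4d d⁸ ion has a large crystal-field splitting; square planar leaves the high-energy d_{x²−y²} orbital empty and maximises CFSE. → square planar.

[ScCl₃(NH₃)]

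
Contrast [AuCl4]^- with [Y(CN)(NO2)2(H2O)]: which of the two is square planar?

For [AuCl4]^-: Summing ligand charges against the −1 overall charge gives an oxidation state of +3 for gold. Au sits in group 11, so the d-electron count is 11 − 3 = 8. A 5d d⁸ ion has a large crystal-field splitting; square planar leaves the high-energy d_{x²−y²} orbital empty and maximises CFSE. → square planar.
For [Y(CN)(NO2)2(H2O)]: Ligand charges: each cyanide is −1; each nitro (N-bound nitrite) is −1; water is neutral. With an overall charge of 0 the yttrium centre must be in the +3 oxidation state. Y sits in group 3, so the d-electron count is 3 − 3 = 0. A d⁰ ion has no crystal-field stabilisation preference between square planar and tetrahedral, so four ligands adopt the sterically favoured tetrahedral geometry. → tetrahedral.

[AuCl4]^-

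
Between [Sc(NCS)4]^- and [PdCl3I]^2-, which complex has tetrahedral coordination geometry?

[Sc(NCS)4]^-

For [Sc(NCS)4]^-: Summing ligand charges against the −1 overall charge gives an oxidation state of +3 for scandium. Sc sits in group 3, so the d-electron count is 3 − 3 = 0. A d⁰ ion has no crystal-field stabilisation preference between square planar and tetrahedral, so four ligands adopt the sterically favoured tetrahedral geometry. → tetrahedral.
For [PdCl3I]^2-: Ligand charges: each chloride is −1; each iodide is −1. With an overall charge of −2 the palladium centre must be in the +2 oxidation state. Group 10 minus oxidation state 2 gives a d⁸ configuration. A 4d d⁸ ion has a large crystal-field splitting; square planar leaves the high-energy d_{x²−y²} orbital empty and maximises CFSE. → square planar.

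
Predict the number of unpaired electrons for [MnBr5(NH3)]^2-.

Summing ligand charges against the −2 overall charge gives an oxidation state of +3 for manganese.
Mn sits in group 7, so the d-electron count is 7 − 3 = 4.
The spin state decides the count: Bromide is a weak-field ligand for a first-row metal, so the complex is high-spin.
An octahedral high-spin d⁴ ion is t₂g³e_g¹, giving 4 unpaired electrons.

4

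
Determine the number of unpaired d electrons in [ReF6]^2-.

Ligand charges: each fluoride is −1. With an overall charge of −2 the rhenium centre must be in the +4 oxidation state.
Rhenium is a group-7 element; Re(IV) is therefore d³.
In an octahedral field the d³ configuration is t₂g³e_g⁰ (only one arrangement possible), giving 3 unpaired electrons.

3 unpaired electrons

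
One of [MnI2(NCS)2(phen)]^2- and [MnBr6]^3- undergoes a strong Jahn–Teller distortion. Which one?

[MnBr6]^3-

[MnI2(NCS)2(phen)]^2-: Each iodide is −1; each isothiocyanate is −1; 1,10-phenanthroline is neutral; balancing the −2 overall charge requires Mn(II). Group 7 minus oxidation state 2 gives a d⁵ configuration. Iodide and isothiocyanate are weak-field ligands for a first-row metal, so the complex is high-spin. The d⁵ configuration leaves the e_g set evenly filled (or empty) — no strong Jahn–Teller driving force.
[MnBr6]^3-: Each bromide is −1; balancing the −3 overall charge requires Mn(III). Group 7 minus oxidation state 3 gives a d⁴ configuration. Bromide is a weak-field ligand for a first-row metal, so the complex is high-spin. The t₂g³e_g¹ (high-spin) configuration has an unevenly filled e_g set; the Jahn–Teller theorem predicts a tetragonal distortion (typically axial elongation) to lift the degeneracy.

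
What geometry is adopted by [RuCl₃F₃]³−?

octahedral

Ligand charges: each chloride is −1; each fluoride is −1. With an overall charge of −3 the ruthenium centre must be in the +3 oxidation state.
Ruthenium is a group-8 element; Ru(III) is therefore d⁵.
With 6 monodentate ligands the coordination number is 6.
Six donors around a single metal centre give an octahedral coordination sphere.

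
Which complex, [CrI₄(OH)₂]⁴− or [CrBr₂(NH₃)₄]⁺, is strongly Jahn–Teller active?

[CrI₄(OH)₂]⁴−

[CrI₄(OH)₂]⁴−: Each iodide is −1; each hydroxide is −1; balancing the −4 overall charge requires Cr(II). Group 6 minus oxidation state 2 gives a d⁴ configuration. Hydroxide and iodide are weak-field ligands for a first-row metal, so the complex is high-spin. The t₂g³e_g¹ (high-spin) configuration has an unevenly filled e_g set; the Jahn–Teller theorem predicts a tetragonal distortion (typically axial elongation) to lift the degeneracy.
[CrBr₂(NH₃)₄]⁺: Each bromide is −1; ammonia is neutral; balancing the +1 overall charge requires Cr(III). Group 6 minus oxidation state 3 gives a d³ configuration. The d³ configuration leaves the e_g set evenly filled (or empty) — no strong Jahn–Teller driving force.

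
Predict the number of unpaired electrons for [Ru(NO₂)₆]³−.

1

Each nitro (N-bound nitrite) is −1; balancing the −3 overall charge requires Ru(III).
Ruthenium is a group-8 element; Ru(III) is therefore d⁵.
The spin state decides the count: a 4d ion has a large Δₒ and is invariably low-spin.
An octahedral low-spin d⁵ ion is t₂g⁵e_g⁰, giving 1 unpaired electron.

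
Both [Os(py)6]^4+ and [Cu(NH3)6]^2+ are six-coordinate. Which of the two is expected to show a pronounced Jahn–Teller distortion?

[Cu(NH3)6]^2+

[Os(py)6]^4+: Summing ligand charges against the +4 overall charge gives an oxidation state of +4 for osmium. Osmium is a group-8 element; Os(IV) is therefore d⁴. A 5d ion has a large Δₒ and is invariably low-spin. The d⁴ configuration leaves the e_g set evenly filled (or empty) — no strong Jahn–Teller driving force.
[Cu(NH3)6]^2+: Ligand charges: ammonia is neutral. With an overall charge of +2 the copper centre must be in the +2 oxidation state. Cu sits in group 11, so the d-electron count is 11 − 2 = 9. The t₂g⁶e_g³ configuration has an unevenly filled e_g set; the Jahn–Teller theorem predicts a tetragonal distortion (typically axial elongation) to lift the degeneracy.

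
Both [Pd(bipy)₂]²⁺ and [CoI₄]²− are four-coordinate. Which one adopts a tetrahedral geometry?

[CoI₄]²−

For [Pd(bipy)₂]²⁺: Ligand charges: 2,2′-bipyridine is neutral. With an overall charge of +2 the palladium centre must be in the +2 oxidation state. Palladium is a group-10 element; Pd(II) is therefore d⁸. A 4d d⁸ ion has a large crystal-field splitting; square planar leaves the high-energy d_{x²−y²} orbital empty and maximises CFSE. → square planar.
For [CoI₄]²−: Each iodide is −1; balancing the −2 overall charge requires Co(II). Group 9 minus oxidation state 2 gives a d⁷ configuration. For a high-spin 3d d⁷ ion with weak-field ligands the small Δₜ gives little square-planar CFSE advantage, so four ligands adopt the sterically favoured tetrahedral geometry. → tetrahedral.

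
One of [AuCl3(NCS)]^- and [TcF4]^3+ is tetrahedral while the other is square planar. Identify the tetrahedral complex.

For [AuCl3(NCS)]^-: Ligand charges: each chloride is −1; each isothiocyanate is −1. With an overall charge of −1 the gold centre must be in the +3 oxidation state. Au sits in group 11, so the d-electron count is 11 − 3 = 8. A 5d d⁸ ion has a large crystal-field splitting; square planar leaves the high-energy d_{x²−y²} orbital empty and maximises CFSE. → square planar.
For [TcF4]^3+: Summing ligand charges against the +3 overall charge gives an oxidation state of +7 for technetium. Group 7 minus oxidation state 7 gives a d⁰ configuration. A d⁰ ion has no crystal-field stabilisation preference between square planar and tetrahedral, so four ligands adopt the sterically favoured tetrahedral geometry. → tetrahedral.

[TcF4]^3+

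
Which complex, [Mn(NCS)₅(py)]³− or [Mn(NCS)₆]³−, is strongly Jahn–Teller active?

[Mn(NCS)₅(py)]³−: Each isothiocyanate is −1; pyridine is neutral; balancing the −3 overall charge requires Mn(II). Manganese is a group-7 element; Mn(II) is therefore d⁵. Isothiocyanate is a weak-field ligand for a first-row metal, so the complex is high-spin. The d⁵ configuration leaves the e_g set evenly filled (or empty) — no strong Jahn–Teller driving force.
[Mn(NCS)₆]³−: Each isothiocyanate is −1; balancing the −3 overall charge requires Mn(III). Group 7 minus oxidation state 3 gives a d⁴ configuration. Isothiocyanate is a weak-field ligand for a first-row metal, so the complex is high-spin. The t₂g³e_g¹ (high-spin) configuration has an unevenly filled e_g set; the Jahn–Teller theorem predicts a tetragonal distortion (typically axial elongation) to lift the degeneracy.

[Mn(NCS)₆]³−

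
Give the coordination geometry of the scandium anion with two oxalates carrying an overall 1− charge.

Each oxalate is −2; balancing the −1 overall charge requires Sc(III).
Group 3 minus oxidation state 3 gives a d⁰ configuration.
Counting donor atoms: 2×oxalate (bidentate) → 4 donors. Coordination number = 4.
A d⁰ ion has no crystal-field stabilisation preference between square planar and tetrahedral, so four ligands adopt the sterically favoured tetrahedral geometry.

tetrahedral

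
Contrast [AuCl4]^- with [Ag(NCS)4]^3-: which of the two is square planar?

[AuCl4]^-

For [AuCl4]^-: Each chloride is −1; balancing the −1 overall charge requires Au(III). Gold is a group-11 element; Au(III) is therefore d⁸. A 5d d⁸ ion has a large crystal-field splitting; square planar leaves the high-energy d_{x²−y²} orbital empty and maximises CFSE. → square planar.
For [Ag(NCS)4]^3-: Each isothiocyanate is −1; balancing the −3 overall charge requires Ag(I). Group 11 minus oxidation state 1 gives a d¹⁰ configuration. A d¹⁰ ion has no crystal-field stabilisation preference between square planar and tetrahedral, so four ligands adopt the sterically favoured tetrahedral geometry. → tetrahedral.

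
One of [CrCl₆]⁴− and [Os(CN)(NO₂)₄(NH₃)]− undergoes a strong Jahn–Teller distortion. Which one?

[CrCl₆]⁴−

[CrCl₆]⁴−: Summing ligand charges against the −4 overall charge gives an oxidation state of +2 for chromium. Cr sits in group 6, so the d-electron count is 6 − 2 = 4. Chloride is a weak-field ligand for a first-row metal, so the complex is high-spin. The t₂g³e_g¹ (high-spin) configuration has an unevenly filled e_g set; the Jahn–Teller theorem predicts a tetragonal distortion (typically axial elongation) to lift the degeneracy.
[Os(CN)(NO₂)₄(NH₃)]−: Ligand charges: each cyanide is −1; each nitro (N-bound nitrite) is −1; ammonia is neutral. With an overall charge of −1 the osmium centre must be in the +4 oxidation state. Osmium is a group-8 element; Os(IV) is therefore d⁴. A 5d ion has a large Δₒ and is invariably low-spin. The d⁴ configuration leaves the e_g set evenly filled (or empty) — no strong Jahn–Teller driving force.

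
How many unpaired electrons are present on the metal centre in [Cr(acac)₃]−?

4 unpaired electrons

Each acetylacetonate is −1; balancing the −1 overall charge requires Cr(II).
Group 6 minus oxidation state 2 gives a d⁴ configuration.
Counting donor atoms: 3×acetylacetonate (bidentate) → 6 donors. Coordination number = 6.
The spin state decides the count: Acetylacetonate is a weak-field ligand for a first-row metal, so the complex is high-spin.
An octahedral high-spin d⁴ ion is t₂g³e_g¹, giving 4 unpaired electrons.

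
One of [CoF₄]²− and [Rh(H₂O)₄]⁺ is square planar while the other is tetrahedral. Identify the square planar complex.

[Rh(H₂O)₄]⁺

For [CoF₄]²−: Ligand charges: each fluoride is −1. With an overall charge of −2 the cobalt centre must be in the +2 oxidation state. Group 9 minus oxidation state 2 gives a d⁷ configuration. For a high-spin 3d d⁷ ion with weak-field ligands the small Δₜ gives little square-planar CFSE advantage, so four ligands adopt the sterically favoured tetrahedral geometry. → tetrahedral.
For [Rh(H₂O)₄]⁺: Summing ligand charges against the +1 overall charge gives an oxidation state of +1 for rhodium. Rh sits in group 9, so the d-electron count is 9 − 1 = 8. A 4d d⁸ ion has a large crystal-field splitting; square planar leaves the high-energy d_{x²−y²} orbital empty and maximises CFSE. → square planar.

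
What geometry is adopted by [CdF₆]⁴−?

octahedral

Each fluoride is −1; balancing the −4 overall charge requires Cd(II).
Cadmium is a group-12 element; Cd(II) is therefore d¹⁰.
With 6 monodentate ligands the coordination number is 6.
Six donors around a single metal centre give an octahedral coordination sphere.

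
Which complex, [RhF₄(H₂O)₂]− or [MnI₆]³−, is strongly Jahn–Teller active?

[RhF₄(H₂O)₂]−: Each fluoride is −1; water is neutral; balancing the −1 overall charge requires Rh(III). Group 9 minus oxidation state 3 gives a d⁶ configuration. A 4d ion has a large Δₒ and is invariably low-spin. The d⁶ configuration leaves the e_g set evenly filled (or empty) — no strong Jahn–Teller driving force.
[MnI₆]³−: Summing ligand charges against the −3 overall charge gives an oxidation state of +3 for manganese. Manganese is a group-7 element; Mn(III) is therefore d⁴. Iodide is a weak-field ligand for a first-row metal, so the complex is high-spin. The t₂g³e_g¹ (high-spin) configuration has an unevenly filled e_g set; the Jahn–Teller theorem predicts a tetragonal distortion (typically axial elongation) to lift the degeneracy.

[MnI₆]³−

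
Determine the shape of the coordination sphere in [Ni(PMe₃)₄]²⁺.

square planar

Summing ligand charges against the +2 overall charge gives an oxidation state of +2 for nickel.
Nickel is a group-10 element; Ni(II) is therefore d⁸.
Coordination number: 4.
Trimethylphosphine is a strong-field ligand (high in the spectrochemical series).
A 3d d⁸ ion with strong-field ligands gains enough CFSE to favour square planar over tetrahedral.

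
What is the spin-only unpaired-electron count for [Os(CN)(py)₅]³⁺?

Summing ligand charges against the +3 overall charge gives an oxidation state of +4 for osmium.
Os sits in group 8, so the d-electron count is 8 − 4 = 4.
The spin state decides the count: a 5d ion has a large Δₒ and is invariably low-spin.
An octahedral low-spin d⁴ ion is t₂g⁴e_g⁰, giving 2 unpaired electrons.

2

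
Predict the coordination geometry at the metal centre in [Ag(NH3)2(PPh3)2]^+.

Ligand charges: ammonia is neutral; triphenylphosphine is neutral. With an overall charge of +1 the silver centre must be in the +1 oxidation state.
Group 11 minus oxidation state 1 gives a d¹⁰ configuration.
With 4 monodentate ligands the coordination number is 4.
A d¹⁰ ion has no crystal-field stabilisation preference between square planar and tetrahedral, so four ligands adopt the sterically favoured tetrahedral geometry.

tetrahedral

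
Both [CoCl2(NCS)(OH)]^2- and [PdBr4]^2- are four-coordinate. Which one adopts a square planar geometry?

[PdBr4]^2-

For [CoCl2(NCS)(OH)]^2-: Ligand charges: each chloride is −1; each isothiocyanate is −1; each hydroxide is −1. With an overall charge of −2 the cobalt centre must be in the +2 oxidation state. Cobalt is a group-9 element; Co(II) is therefore d⁷. For a high-spin 3d d⁷ ion with weak-field ligands the small Δₜ gives little square-planar CFSE advantage, so four ligands adopt the sterically favoured tetrahedral geometry. → tetrahedral.
For [PdBr4]^2-: Summing ligand charges against the −2 overall charge gives an oxidation state of +2 for palladium. Palladium is a group-10 element; Pd(II) is therefore d⁸. A 4d d⁸ ion has a large crystal-field splitting; square planar leaves the high-energy d_{x²−y²} orbital empty and maximises CFSE. → square planar.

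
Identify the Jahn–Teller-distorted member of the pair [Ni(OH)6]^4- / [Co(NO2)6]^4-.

[Ni(OH)6]^4-: Each hydroxide is −1; balancing the −4 overall charge requires Ni(II). Nickel is a group-10 element; Ni(II) is therefore d⁸. The d⁸ configuration leaves the e_g set evenly filled (or empty) — no strong Jahn–Teller driving force.
[Co(NO2)6]^4-: Summing ligand charges against the −4 overall charge gives an oxidation state of +2 for cobalt. Cobalt is a group-9 element; Co(II) is therefore d⁷. Nitro (N-bound nitrite) is a strong-field ligand (high in the spectrochemical series) for a first-row metal, so the complex is low-spin. The t₂g⁶e_g¹ (low-spin) configuration has an unevenly filled e_g set; the Jahn–Teller theorem predicts a tetragonal distortion (typically axial elongation) to lift the degeneracy.

[Co(NO2)6]^4-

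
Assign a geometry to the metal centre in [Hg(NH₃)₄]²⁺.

tetrahedral

Ammonia is neutral; balancing the +2 overall charge requires Hg(II).
Hg sits in group 12, so the d-electron count is 12 − 2 = 10.
Coordination number: 4.
A d¹⁰ ion has no crystal-field stabilisation preference between square planar and tetrahedral, so four ligands adopt the sterically favoured tetrahedral geometry.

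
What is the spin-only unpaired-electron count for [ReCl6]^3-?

2

Each chloride is −1; balancing the −3 overall charge requires Re(III).
Group 7 minus oxidation state 3 gives a d⁴ configuration.
The spin state decides the count: a 5d ion has a large Δₒ and is invariably low-spin.
An octahedral low-spin d⁴ ion is t₂g⁴e_g⁰, giving 2 unpaired electrons.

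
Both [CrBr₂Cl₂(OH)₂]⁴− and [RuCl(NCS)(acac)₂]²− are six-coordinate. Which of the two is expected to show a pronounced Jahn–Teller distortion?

[CrBr₂Cl₂(OH)₂]⁴−

[CrBr₂Cl₂(OH)₂]⁴−: Summing ligand charges against the −4 overall charge gives an oxidation state of +2 for chromium. Group 6 minus oxidation state 2 gives a d⁴ configuration. Bromide, chloride, and hydroxide are weak-field ligands for a first-row metal, so the complex is high-spin. The t₂g³e_g¹ (high-spin) configuration has an unevenly filled e_g set; the Jahn–Teller theorem predicts a tetragonal distortion (typically axial elongation) to lift the degeneracy.
[RuCl(NCS)(acac)₂]²−: Ligand charges: each chloride is −1; each isothiocyanate is −1; each acetylacetonate is −1. With an overall charge of −2 the ruthenium centre must be in the +2 oxidation state. Group 8 minus oxidation state 2 gives a d⁶ configuration. A 4d ion has a large Δₒ and is invariably low-spin. The d⁶ configuration leaves the e_g set evenly filled (or empty) — no strong Jahn–Teller driving force.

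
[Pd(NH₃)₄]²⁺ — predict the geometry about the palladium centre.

square planar

Summing ligand charges against the +2 overall charge gives an oxidation state of +2 for palladium.
Pd sits in group 10, so the d-electron count is 10 − 2 = 8.
Coordination number: 4.
A 4d d⁸ ion has a large crystal-field splitting; square planar leaves the high-energy d_{x²−y²} orbital empty and maximises CFSE.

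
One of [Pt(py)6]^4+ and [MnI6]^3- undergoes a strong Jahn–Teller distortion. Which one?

[MnI6]^3-

[Pt(py)6]^4+: Ligand charges: pyridine is neutral. With an overall charge of +4 the platinum centre must be in the +4 oxidation state. Group 10 minus oxidation state 4 gives a d⁶ configuration. A 5d ion has a large Δₒ and is invariably low-spin. The d⁶ configuration leaves the e_g set evenly filled (or empty) — no strong Jahn–Teller driving force.
[MnI6]^3-: Ligand charges: each iodide is −1. With an overall charge of −3 the manganese centre must be in the +3 oxidation state. Group 7 minus oxidation state 3 gives a d⁴ configuration. Iodide is a weak-field ligand for a first-row metal, so the complex is high-spin. The t₂g³e_g¹ (high-spin) configuration has an unevenly filled e_g set; the Jahn–Teller theorem predicts a tetragonal distortion (typically axial elongation) to lift the degeneracy.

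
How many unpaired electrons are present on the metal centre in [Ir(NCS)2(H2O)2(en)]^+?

0

Summing ligand charges against the +1 overall charge gives an oxidation state of +3 for iridium.
Iridium is a group-9 element; Ir(III) is therefore d⁶.
Counting donor atoms: 2×isothiocyanate (monodentate) → 2 donors; 2×water (monodentate) → 2 donors; 1×ethylenediamine (bidentate) → 2 donors. Coordination number = 6.
The spin state decides the count: a 5d ion has a large Δₒ and is invariably low-spin.
An octahedral low-spin d⁶ ion is t₂g⁶e_g⁰, giving 0 unpaired electrons.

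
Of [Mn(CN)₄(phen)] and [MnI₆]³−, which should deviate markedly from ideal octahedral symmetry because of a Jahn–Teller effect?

[MnI₆]³−

[Mn(CN)₄(phen)]: Ligand charges: each cyanide is −1; 1,10-phenanthroline is neutral. With an overall charge of 0 the manganese centre must be in the +4 oxidation state. Mn sits in group 7, so the d-electron count is 7 − 4 = 3. The d³ configuration leaves the e_g set evenly filled (or empty) — no strong Jahn–Teller driving force.
[MnI₆]³−: Summing ligand charges against the −3 overall charge gives an oxidation state of +3 for manganese. Manganese is a group-7 element; Mn(III) is therefore d⁴. Iodide is a weak-field ligand for a first-row metal, so the complex is high-spin. The t₂g³e_g¹ (high-spin) configuration has an unevenly filled e_g set; the Jahn–Teller theorem predicts a tetragonal distortion (typically axial elongation) to lift the degeneracy.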